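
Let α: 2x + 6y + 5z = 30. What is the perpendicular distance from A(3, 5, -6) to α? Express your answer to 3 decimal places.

n·A − d = (2)·(3) + (6)·(5) + (5)·(-6) − 30 = -24; |n| = √65.
Distance = |-24| / √65 = 24/√65 ≈ 2.977.

2.977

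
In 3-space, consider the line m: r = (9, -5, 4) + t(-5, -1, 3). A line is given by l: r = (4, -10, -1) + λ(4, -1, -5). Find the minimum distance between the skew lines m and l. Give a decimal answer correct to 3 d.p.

Common perpendicular direction n = (-5, -1, 3) × (4, -1, -5) = (8, -13, 9).
With w = (4, -10, -1) − (9, -5, 4) = (-5, -5, -5), w · n = -20.
Distance = |w · n| / |n| = |-20| / √314 ≈ 1.129.

1.129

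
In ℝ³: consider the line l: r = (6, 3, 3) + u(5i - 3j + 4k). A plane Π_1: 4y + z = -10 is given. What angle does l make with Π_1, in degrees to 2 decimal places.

15.93

sin θ = |n·v| / (|n||v|) = |-8| / (√17 · √50) = 0.27440.
θ ≈ 15.93°.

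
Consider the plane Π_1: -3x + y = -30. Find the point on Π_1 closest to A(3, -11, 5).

Foot = A − λn with λ = (n·A − d)/|n|² = (-20 − (-30))/10 = 1.
Foot = (3, -11, 5) − 1·(-3, 1, 0) = (6, -12, 5).

(6, -12, 5)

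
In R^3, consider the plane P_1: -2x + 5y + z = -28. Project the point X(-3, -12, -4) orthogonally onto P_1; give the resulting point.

(-5, -7, -3)

Foot = X − λn with λ = (n·X − d)/|n|² = (-58 − (-28))/30 = -1.
Foot = (-3, -12, -4) − (-1)·(-2, 5, 1) = (-5, -7, -3).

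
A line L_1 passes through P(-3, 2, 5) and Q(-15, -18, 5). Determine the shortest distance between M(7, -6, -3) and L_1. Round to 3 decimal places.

A direction vector for L_1 is Q − P = (-12, -20, 0).
Taking (-3, 2, 5) on L_1 with direction v = (-12, -20, 0): w = M − (-3, 2, 5) = (10, -8, -8), and w × v = (-160, 96, -296).
Distance = |w × v| / |v| = √122432 / √544 ≈ 15.002.

15.002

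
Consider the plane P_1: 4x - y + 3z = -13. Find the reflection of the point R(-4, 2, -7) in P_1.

λ = (n·R − d)/|n|² = (-39 − (-13))/26 = -1.
Reflection = R − 2λn = (-4, 2, -7) − (-2)·(4, -1, 3) = (4, 0, -1).

(4, 0, -1)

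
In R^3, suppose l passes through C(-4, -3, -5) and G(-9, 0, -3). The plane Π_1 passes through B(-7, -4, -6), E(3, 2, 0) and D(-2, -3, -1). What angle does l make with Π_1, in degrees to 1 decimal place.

74.2

A direction vector for l is G − C = (-5, 3, 2).
BE = (10, 6, 6), BD = (5, 1, 5); a normal to Π_1 is BE × BD = (24, -20, -20).
Using B: Π_1 has equation 24x - 20y - 20z = 32.
sin θ = |n·v| / (|n||v|) = |-220| / (√1376 · √38) = 0.96210.
θ ≈ 74.2°.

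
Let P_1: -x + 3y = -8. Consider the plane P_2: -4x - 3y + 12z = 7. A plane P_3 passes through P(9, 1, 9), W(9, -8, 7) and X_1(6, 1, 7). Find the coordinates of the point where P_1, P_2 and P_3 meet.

(-7, -5, -3)

PW = (0, -9, -2), PX_1 = (-3, 0, -2); a normal to P_3 is PW × PX_1 = (18, 6, -27).
Using P: P_3 has equation 18x + 6y - 27z = -75.
Solving the 3×3 linear system -x + 3y = -8, -4x - 3y + 12z = 7, 18x + 6y - 27z = -75 (e.g. by elimination or Cramer's rule, determinant = 315) gives (-7, -5, -3).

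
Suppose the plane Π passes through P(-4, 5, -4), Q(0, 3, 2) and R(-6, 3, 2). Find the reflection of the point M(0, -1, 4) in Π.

PQ = (4, -2, 6), PR = (-2, -2, 6); a normal to Π is PQ × PR = (0, -36, -12).
Using P: Π has equation -36y - 12z = -132.
λ = (n·M − d)/|n|² = (-12 − (-132))/1440 = 1/12.
Reflection = M − 2λn = (0, -1, 4) − (1/6)·(0, -36, -12) = (0, 5, 6).

(0, 5, 6)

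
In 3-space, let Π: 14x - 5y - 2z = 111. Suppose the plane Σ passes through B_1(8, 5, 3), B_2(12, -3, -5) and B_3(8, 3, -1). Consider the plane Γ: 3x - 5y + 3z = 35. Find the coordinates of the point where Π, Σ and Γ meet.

(11, 5, 9)

B_1B_2 = (4, -8, -8), B_1B_3 = (0, -2, -4); a normal to Σ is B_1B_2 × B_1B_3 = (16, 16, -8).
Using B_1: Σ has equation 16x + 16y - 8z = 184.
Solving the 3×3 linear system 14x - 5y - 2z = 111, 16x + 16y - 8z = 184, 3x - 5y + 3z = 35 (e.g. by elimination or Cramer's rule, determinant = 728) gives (11, 5, 9).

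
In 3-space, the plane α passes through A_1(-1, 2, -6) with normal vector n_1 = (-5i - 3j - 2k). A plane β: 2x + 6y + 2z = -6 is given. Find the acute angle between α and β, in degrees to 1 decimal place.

38.5

α: n_1·r = n_1·A_1 gives -5x - 3y - 2z = 11.
cos θ = |n₁·n₂| / (|n₁||n₂|) = |-32| / (√38 · √44).
θ = arccos(0.78259) ≈ 38.5°.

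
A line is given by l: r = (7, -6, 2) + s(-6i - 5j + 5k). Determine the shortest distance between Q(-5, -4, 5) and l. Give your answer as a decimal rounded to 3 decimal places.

9.384

Taking (7, -6, 2) on l with direction v = (-6, -5, 5): w = Q − (7, -6, 2) = (-12, 2, 3), and w × v = (25, 42, 72).
Distance = |w × v| / |v| = √7573 / √86 ≈ 9.384.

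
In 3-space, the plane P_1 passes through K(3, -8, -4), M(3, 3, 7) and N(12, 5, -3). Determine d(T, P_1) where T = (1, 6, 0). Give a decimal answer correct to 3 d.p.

KM = (0, 11, 11), KN = (9, 13, 1); a normal to P_1 is KM × KN = (-132, 99, -99).
Using K: P_1 has equation -132x + 99y - 99z = -792.
n·T − d = (-132)·(1) + (99)·(6) + (-99)·(0) − (-792) = 1254; |n| = √37026.
Distance = |1254| / √37026 = 1254/√37026 ≈ 6.517.

6.517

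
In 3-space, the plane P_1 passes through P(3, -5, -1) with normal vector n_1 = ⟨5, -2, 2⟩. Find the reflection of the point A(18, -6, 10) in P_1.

P_1: n_1·r = n_1·P gives 5x - 2y + 2z = 23.
λ = (n·A − d)/|n|² = (122 − 23)/33 = 3.
Reflection = A − 2λn = (18, -6, 10) − 6·(5, -2, 2) = (-12, 6, -2).

(-12, 6, -2)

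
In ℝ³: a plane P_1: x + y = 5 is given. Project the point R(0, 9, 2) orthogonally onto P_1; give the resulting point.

(-2, 7, 2)

Foot = R − λn with λ = (n·R − d)/|n|² = (9 − 5)/2 = 2.
Foot = (0, 9, 2) − 2·(1, 1, 0) = (-2, 7, 2).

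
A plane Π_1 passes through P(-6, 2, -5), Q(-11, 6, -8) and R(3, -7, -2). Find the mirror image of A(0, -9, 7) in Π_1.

PQ = (-5, 4, -3), PR = (9, -9, 3); a normal to Π_1 is PQ × PR = (-15, -12, 9).
Using P: Π_1 has equation -15x - 12y + 9z = 21.
λ = (n·A − d)/|n|² = (171 − 21)/450 = 1/3.
Reflection = A − 2λn = (0, -9, 7) − (2/3)·(-15, -12, 9) = (10, -1, 1).

(10, -1, 1)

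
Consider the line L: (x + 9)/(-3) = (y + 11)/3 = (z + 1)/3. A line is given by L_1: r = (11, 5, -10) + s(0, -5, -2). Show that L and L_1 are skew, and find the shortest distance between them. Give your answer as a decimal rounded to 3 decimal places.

2.758

L has direction (-3, 3, 3) through (-9, -11, -1).
Common perpendicular direction n = (-3, 3, 3) × (0, -5, -2) = (9, -6, 15).
With w = (11, 5, -10) − (-9, -11, -1) = (20, 16, -9), w · n = -51.
Since n ≠ 0 the lines are not parallel, and w · n = -51 ≠ 0 so they do not intersect; hence they are skew.
Distance = |w · n| / |n| = |-51| / √342 ≈ 2.758.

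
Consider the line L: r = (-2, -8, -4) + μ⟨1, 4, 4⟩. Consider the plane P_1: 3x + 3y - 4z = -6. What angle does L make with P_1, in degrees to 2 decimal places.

1.71

sin θ = |n·v| / (|n||v|) = |-1| / (√34 · √33) = 0.02985.
θ ≈ 1.71°.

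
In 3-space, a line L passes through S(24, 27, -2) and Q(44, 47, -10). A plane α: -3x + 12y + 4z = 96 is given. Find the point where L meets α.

(4, 7, 6)

A direction vector for L is Q − S = (20, 20, -8).
Substitute r = (24, 27, -2) + t(20, 20, -8) into the plane: 244 + 148t = 96, so t = -1.
Intersection: (24, 27, -2) + (-1)·(20, 20, -8) = (4, 7, 6).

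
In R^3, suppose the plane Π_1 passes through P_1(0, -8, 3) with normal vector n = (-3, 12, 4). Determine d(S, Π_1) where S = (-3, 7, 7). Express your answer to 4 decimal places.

Π_1: n·r = n·P_1 gives -3x + 12y + 4z = -84.
n·S − d = (-3)·(-3) + (12)·(7) + (4)·(7) − (-84) = 205; |n| = √169.
Distance = |205| / √169 = 205/√169 ≈ 15.7692.

15.7692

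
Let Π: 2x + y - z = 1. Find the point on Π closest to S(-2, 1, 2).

Foot = S − λn with λ = (n·S − d)/|n|² = (-5 − 1)/6 = -1.
Foot = (-2, 1, 2) − (-1)·(2, 1, -1) = (0, 2, 1).

(0, 2, 1)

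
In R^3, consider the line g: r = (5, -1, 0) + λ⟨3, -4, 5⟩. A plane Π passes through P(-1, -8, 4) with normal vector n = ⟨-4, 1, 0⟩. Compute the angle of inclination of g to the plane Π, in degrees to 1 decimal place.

Π: n·r = n·P gives -4x + y = -4.
sin θ = |n·v| / (|n||v|) = |-16| / (√17 · √50) = 0.54880.
θ ≈ 33.3°.

33.3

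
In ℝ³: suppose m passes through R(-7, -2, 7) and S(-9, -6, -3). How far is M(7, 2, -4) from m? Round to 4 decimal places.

A direction vector for m is S − R = (-2, -4, -10).
Taking (-7, -2, 7) on m with direction v = (-2, -4, -10): w = M − (-7, -2, 7) = (14, 4, -11), and w × v = (-84, 162, -48).
Distance = |w × v| / |v| = √35604 / √120 ≈ 17.2250.

17.2250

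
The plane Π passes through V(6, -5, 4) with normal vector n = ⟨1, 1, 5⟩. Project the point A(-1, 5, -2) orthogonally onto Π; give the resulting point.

(0, 6, 3)

Π: n·r = n·V gives x + y + 5z = 21.
Foot = A − λn with λ = (n·A − d)/|n|² = (-6 − 21)/27 = -1.
Foot = (-1, 5, -2) − (-1)·(1, 1, 5) = (0, 6, 3).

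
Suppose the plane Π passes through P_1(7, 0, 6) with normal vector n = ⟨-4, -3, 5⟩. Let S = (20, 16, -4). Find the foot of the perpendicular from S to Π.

(8, 7, 11)

Π: n·r = n·P_1 gives -4x - 3y + 5z = 2.
Foot = S − λn with λ = (n·S − d)/|n|² = (-148 − 2)/50 = -3.
Foot = (20, 16, -4) − (-3)·(-4, -3, 5) = (8, 7, 11).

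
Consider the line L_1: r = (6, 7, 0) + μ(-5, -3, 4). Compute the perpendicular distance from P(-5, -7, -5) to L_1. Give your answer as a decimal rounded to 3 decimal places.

14.947

Taking (6, 7, 0) on L_1 with direction v = (-5, -3, 4): w = P − (6, 7, 0) = (-11, -14, -5), and w × v = (-71, 69, -37).
Distance = |w × v| / |v| = √11171 / √50 ≈ 14.947.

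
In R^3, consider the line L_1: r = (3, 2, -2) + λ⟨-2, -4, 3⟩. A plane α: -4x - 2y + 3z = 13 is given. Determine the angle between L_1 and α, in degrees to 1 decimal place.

59.5

sin θ = |n·v| / (|n||v|) = |25| / (√29 · √29) = 0.86207.
θ ≈ 59.5°.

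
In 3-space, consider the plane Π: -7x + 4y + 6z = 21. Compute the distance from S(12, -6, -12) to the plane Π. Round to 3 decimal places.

n·S − d = (-7)·(12) + (4)·(-6) + (6)·(-12) − 21 = -201; |n| = √101.
Distance = |-201| / √101 = 201/√101 ≈ 20.000.

20.000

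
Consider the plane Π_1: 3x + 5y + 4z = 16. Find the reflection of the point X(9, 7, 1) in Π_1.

(3, -3, -7)

λ = (n·X − d)/|n|² = (66 − 16)/50 = 1.
Reflection = X − 2λn = (9, 7, 1) − 2·(3, 5, 4) = (3, -3, -7).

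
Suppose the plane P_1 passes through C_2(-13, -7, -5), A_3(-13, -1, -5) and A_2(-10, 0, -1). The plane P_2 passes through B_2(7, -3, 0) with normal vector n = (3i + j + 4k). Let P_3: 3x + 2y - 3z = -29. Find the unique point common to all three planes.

(-4, 2, 7)

C_2A_3 = (0, 6, 0), C_2A_2 = (3, 7, 4); a normal to P_1 is C_2A_3 × C_2A_2 = (24, 0, -18).
Using C_2: P_1 has equation 24x - 18z = -222.
P_2: n·r = n·B_2 gives 3x + y + 4z = 18.
Solving the 3×3 linear system 24x - 18z = -222, 3x + y + 4z = 18, 3x + 2y - 3z = -29 (e.g. by elimination or Cramer's rule, determinant = -318) gives (-4, 2, 7).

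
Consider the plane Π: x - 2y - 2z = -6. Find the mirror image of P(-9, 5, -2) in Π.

λ = (n·P − d)/|n|² = (-15 − (-6))/9 = -1.
Reflection = P − 2λn = (-9, 5, -2) − (-2)·(1, -2, -2) = (-7, 1, -6).

(-7, 1, -6)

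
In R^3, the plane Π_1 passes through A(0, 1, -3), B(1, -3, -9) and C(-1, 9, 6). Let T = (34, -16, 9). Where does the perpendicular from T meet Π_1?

AB = (1, -4, -6), AC = (-1, 8, 9); a normal to Π_1 is AB × AC = (12, -3, 4).
Using A: Π_1 has equation 12x - 3y + 4z = -15.
Foot = T − λn with λ = (n·T − d)/|n|² = (492 − (-15))/169 = 3.
Foot = (34, -16, 9) − 3·(12, -3, 4) = (-2, -7, -3).

(-2, -7, -3)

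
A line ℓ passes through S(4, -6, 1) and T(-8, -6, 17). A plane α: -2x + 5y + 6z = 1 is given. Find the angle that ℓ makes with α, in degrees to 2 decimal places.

48.09

A direction vector for ℓ is T − S = (-12, 0, 16).
sin θ = |n·v| / (|n||v|) = |120| / (√65 · √400) = 0.74421.
θ ≈ 48.09°.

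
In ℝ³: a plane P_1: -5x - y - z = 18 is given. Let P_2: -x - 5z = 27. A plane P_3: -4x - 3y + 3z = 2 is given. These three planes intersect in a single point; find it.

Solving the 3×3 linear system -5x - y - z = 18, -x - 5z = 27, -4x - 3y + 3z = 2 (e.g. by elimination or Cramer's rule, determinant = 49) gives (-2, -3, -5).

(-2, -3, -5)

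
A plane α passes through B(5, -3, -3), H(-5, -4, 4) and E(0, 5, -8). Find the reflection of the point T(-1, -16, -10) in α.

(11, 4, 10)

BH = (-10, -1, 7), BE = (-5, 8, -5); a normal to α is BH × BE = (-51, -85, -85).
Using B: α has equation -51x - 85y - 85z = 255.
λ = (n·T − d)/|n|² = (2261 − 255)/17051 = 2/17.
Reflection = T − 2λn = (-1, -16, -10) − (4/17)·(-51, -85, -85) = (11, 4, 10).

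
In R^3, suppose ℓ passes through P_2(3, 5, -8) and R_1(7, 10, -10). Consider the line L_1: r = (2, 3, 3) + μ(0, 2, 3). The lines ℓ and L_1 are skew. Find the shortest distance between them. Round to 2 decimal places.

A direction vector for ℓ is R_1 − P_2 = (4, 5, -2).
Common perpendicular direction n = (4, 5, -2) × (0, 2, 3) = (19, -12, 8).
With w = (2, 3, 3) − (3, 5, -8) = (-1, -2, 11), w · n = 93.
Distance = |w · n| / |n| = |93| / √569 ≈ 3.90.

3.90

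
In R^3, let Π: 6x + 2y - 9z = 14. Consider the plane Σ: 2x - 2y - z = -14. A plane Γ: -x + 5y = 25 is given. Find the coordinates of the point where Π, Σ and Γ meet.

Solving the 3×3 linear system 6x + 2y - 9z = 14, 2x - 2y - z = -14, -x + 5y = 25 (e.g. by elimination or Cramer's rule, determinant = -40) gives (-5, 4, -4).

(-5, 4, -4)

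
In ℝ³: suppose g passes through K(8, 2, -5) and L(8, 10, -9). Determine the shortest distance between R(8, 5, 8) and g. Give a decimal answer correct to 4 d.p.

12.9692

A direction vector for g is L − K = (0, 8, -4).
Taking (8, 2, -5) on g with direction v = (0, 8, -4): w = R − (8, 2, -5) = (0, 3, 13), and w × v = (-116, 0, 0).
Distance = |w × v| / |v| = √13456 / √80 ≈ 12.9692.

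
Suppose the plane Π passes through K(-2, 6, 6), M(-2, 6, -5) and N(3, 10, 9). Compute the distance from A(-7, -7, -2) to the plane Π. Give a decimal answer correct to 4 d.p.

7.0278

KM = (0, 0, -11), KN = (5, 4, 3); a normal to Π is KM × KN = (44, -55, 0).
Using K: Π has equation 44x - 55y = -418.
n·A − d = (44)·(-7) + (-55)·(-7) + (0)·(-2) − (-418) = 495; |n| = √4961.
Distance = |495| / √4961 = 495/√4961 ≈ 7.0278.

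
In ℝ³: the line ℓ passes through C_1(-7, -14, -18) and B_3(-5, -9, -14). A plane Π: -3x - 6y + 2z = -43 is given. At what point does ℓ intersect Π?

(1, 6, -2)

A direction vector for ℓ is B_3 − C_1 = (2, 5, 4).
Substitute r = (-7, -14, -18) + t(2, 5, 4) into the plane: 69 + (-28)t = -43, so t = 4.
Intersection: (-7, -14, -18) + 4·(2, 5, 4) = (1, 6, -2).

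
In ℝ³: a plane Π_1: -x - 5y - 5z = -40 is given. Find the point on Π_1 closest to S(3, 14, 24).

(0, -1, 9)

Foot = S − λn with λ = (n·S − d)/|n|² = (-193 − (-40))/51 = -3.
Foot = (3, 14, 24) − (-3)·(-1, -5, -5) = (0, -1, 9).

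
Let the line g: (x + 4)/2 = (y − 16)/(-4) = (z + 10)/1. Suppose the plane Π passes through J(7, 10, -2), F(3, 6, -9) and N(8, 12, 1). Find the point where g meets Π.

(0, 8, -8)

g has direction (2, -4, 1) through (-4, 16, -10).
JF = (-4, -4, -7), JN = (1, 2, 3); a normal to Π is JF × JN = (2, 5, -4).
Using J: Π has equation 2x + 5y - 4z = 72.
Substitute r = (-4, 16, -10) + t(2, -4, 1) into the plane: 112 + (-20)t = 72, so t = 2.
Intersection: (-4, 16, -10) + 2·(2, -4, 1) = (0, 8, -8).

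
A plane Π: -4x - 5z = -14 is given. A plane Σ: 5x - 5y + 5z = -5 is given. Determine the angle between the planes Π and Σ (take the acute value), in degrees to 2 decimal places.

35.76

cos θ = |n₁·n₂| / (|n₁||n₂|) = |-45| / (√41 · √75).
θ = arccos(0.81150) ≈ 35.76°.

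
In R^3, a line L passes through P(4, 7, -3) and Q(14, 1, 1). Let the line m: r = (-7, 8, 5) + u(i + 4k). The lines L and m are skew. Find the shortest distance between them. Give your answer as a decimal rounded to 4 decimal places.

A direction vector for L is Q − P = (10, -6, 4).
Common perpendicular direction n = (10, -6, 4) × (1, 0, 4) = (-24, -36, 6).
With w = (-7, 8, 5) − (4, 7, -3) = (-11, 1, 8), w · n = 276.
Distance = |w · n| / |n| = |276| / √1908 ≈ 6.3186.

6.3186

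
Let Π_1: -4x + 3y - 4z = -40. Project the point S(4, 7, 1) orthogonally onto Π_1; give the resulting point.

(8, 4, 5)

Foot = S − λn with λ = (n·S − d)/|n|² = (1 − (-40))/41 = 1.
Foot = (4, 7, 1) − 1·(-4, 3, -4) = (8, 4, 5).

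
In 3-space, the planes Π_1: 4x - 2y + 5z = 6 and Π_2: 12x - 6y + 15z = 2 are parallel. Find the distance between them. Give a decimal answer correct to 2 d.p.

0.80

Rescale Π_2 by 1/3: 4x - 2y + 5z = 2/3. Then distance = |6 − (2/3)| / √45 ≈ 0.80.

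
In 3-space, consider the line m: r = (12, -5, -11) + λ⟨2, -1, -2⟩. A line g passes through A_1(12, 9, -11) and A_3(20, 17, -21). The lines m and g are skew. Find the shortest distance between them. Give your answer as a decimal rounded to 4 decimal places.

1.5726

A direction vector for g is A_3 − A_1 = (8, 8, -10).
Common perpendicular direction n = (2, -1, -2) × (8, 8, -10) = (26, 4, 24).
With w = (12, 9, -11) − (12, -5, -11) = (0, 14, 0), w · n = 56.
Distance = |w · n| / |n| = |56| / √1268 ≈ 1.5726.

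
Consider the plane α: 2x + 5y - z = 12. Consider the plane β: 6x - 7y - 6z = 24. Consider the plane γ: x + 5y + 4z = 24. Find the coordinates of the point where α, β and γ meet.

Solving the 3×3 linear system 2x + 5y - z = 12, 6x - 7y - 6z = 24, x + 5y + 4z = 24 (e.g. by elimination or Cramer's rule, determinant = -183) gives (8, 0, 4).

(8, 0, 4)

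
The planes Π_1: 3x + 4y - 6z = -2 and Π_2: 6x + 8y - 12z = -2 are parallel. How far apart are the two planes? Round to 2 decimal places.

0.13

Rescale Π_2 by 1/2: 3x + 4y - 6z = -1. Then distance = |-2 − (-1)| / √61 ≈ 0.13.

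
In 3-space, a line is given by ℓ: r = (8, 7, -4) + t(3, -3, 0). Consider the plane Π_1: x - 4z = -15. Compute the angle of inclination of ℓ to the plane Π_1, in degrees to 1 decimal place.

9.9

sin θ = |n·v| / (|n||v|) = |3| / (√17 · √18) = 0.17150.
θ ≈ 9.9°.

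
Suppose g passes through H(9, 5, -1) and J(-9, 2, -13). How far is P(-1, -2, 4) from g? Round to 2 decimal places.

11.50

A direction vector for g is J − H = (-18, -3, -12).
Taking (9, 5, -1) on g with direction v = (-18, -3, -12): w = P − (9, 5, -1) = (-10, -7, 5), and w × v = (99, -210, -96).
Distance = |w × v| / |v| = √63117 / √477 ≈ 11.50.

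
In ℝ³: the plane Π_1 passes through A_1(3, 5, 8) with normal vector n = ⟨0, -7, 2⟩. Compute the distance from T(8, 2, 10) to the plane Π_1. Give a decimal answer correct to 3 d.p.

Π_1: n·r = n·A_1 gives -7y + 2z = -19.
n·T − d = (0)·(8) + (-7)·(2) + (2)·(10) − (-19) = 25; |n| = √53.
Distance = |25| / √53 = 25/√53 ≈ 3.434.

3.434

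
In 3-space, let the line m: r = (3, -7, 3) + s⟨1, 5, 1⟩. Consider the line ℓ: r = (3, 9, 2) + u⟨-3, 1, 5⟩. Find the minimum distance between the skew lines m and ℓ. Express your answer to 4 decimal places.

Common perpendicular direction n = (1, 5, 1) × (-3, 1, 5) = (24, -8, 16).
With w = (3, 9, 2) − (3, -7, 3) = (0, 16, -1), w · n = -144.
Distance = |w · n| / |n| = |-144| / √896 ≈ 4.8107.

4.8107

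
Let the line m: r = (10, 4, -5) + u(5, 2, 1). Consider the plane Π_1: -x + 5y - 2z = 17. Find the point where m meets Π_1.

(5, 2, -6)

Substitute r = (10, 4, -5) + t(5, 2, 1) into the plane: 20 + 3t = 17, so t = -1.
Intersection: (10, 4, -5) + (-1)·(5, 2, 1) = (5, 2, -6).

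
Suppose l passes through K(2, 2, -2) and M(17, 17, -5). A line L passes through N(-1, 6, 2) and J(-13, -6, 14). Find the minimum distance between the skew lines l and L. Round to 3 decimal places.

A direction vector for l is M − K = (15, 15, -3).
A direction vector for L is J − N = (-12, -12, 12).
Common perpendicular direction n = (15, 15, -3) × (-12, -12, 12) = (144, -144, 0).
With w = (-1, 6, 2) − (2, 2, -2) = (-3, 4, 4), w · n = -1008.
Distance = |w · n| / |n| = |-1008| / √41472 ≈ 4.950.

4.950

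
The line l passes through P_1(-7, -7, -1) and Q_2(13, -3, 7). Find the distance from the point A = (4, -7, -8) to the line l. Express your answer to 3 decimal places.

A direction vector for l is Q_2 − P_1 = (20, 4, 8).
Taking (-7, -7, -1) on l with direction v = (20, 4, 8): w = A − (-7, -7, -1) = (11, 0, -7), and w × v = (28, -228, 44).
Distance = |w × v| / |v| = √54704 / √480 ≈ 10.676.

10.676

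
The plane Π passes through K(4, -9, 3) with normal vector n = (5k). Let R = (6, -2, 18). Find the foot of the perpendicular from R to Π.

(6, -2, 3)

Π: n·r = n·K gives 5z = 15.
Foot = R − λn with λ = (n·R − d)/|n|² = (90 − 15)/25 = 3.
Foot = (6, -2, 18) − 3·(0, 0, 5) = (6, -2, 3).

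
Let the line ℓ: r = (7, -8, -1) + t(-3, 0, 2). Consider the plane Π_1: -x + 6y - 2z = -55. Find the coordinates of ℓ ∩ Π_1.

(1, -8, 3)

Substitute r = (7, -8, -1) + t(-3, 0, 2) into the plane: -53 + (-1)t = -55, so t = 2.
Intersection: (7, -8, -1) + 2·(-3, 0, 2) = (1, -8, 3).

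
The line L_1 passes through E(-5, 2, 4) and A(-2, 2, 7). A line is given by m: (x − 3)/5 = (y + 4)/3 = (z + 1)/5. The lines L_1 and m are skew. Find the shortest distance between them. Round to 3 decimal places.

9.192

A direction vector for L_1 is A − E = (3, 0, 3).
m has direction (5, 3, 5) through (3, -4, -1).
Common perpendicular direction n = (3, 0, 3) × (5, 3, 5) = (-9, 0, 9).
With w = (3, -4, -1) − (-5, 2, 4) = (8, -6, -5), w · n = -117.
Distance = |w · n| / |n| = |-117| / √162 ≈ 9.192.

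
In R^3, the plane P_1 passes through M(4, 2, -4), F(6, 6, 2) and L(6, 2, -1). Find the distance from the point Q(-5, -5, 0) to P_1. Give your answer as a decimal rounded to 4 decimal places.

11.6514

MF = (2, 4, 6), ML = (2, 0, 3); a normal to P_1 is MF × ML = (12, 6, -8).
Using M: P_1 has equation 12x + 6y - 8z = 92.
n·Q − d = (12)·(-5) + (6)·(-5) + (-8)·(0) − 92 = -182; |n| = √244.
Distance = |-182| / √244 = 182/√244 ≈ 11.6514.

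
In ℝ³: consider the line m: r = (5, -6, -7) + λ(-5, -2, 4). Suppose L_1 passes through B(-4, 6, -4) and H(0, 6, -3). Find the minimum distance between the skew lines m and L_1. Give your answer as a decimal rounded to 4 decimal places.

13.0313

A direction vector for L_1 is H − B = (4, 0, 1).
Common perpendicular direction n = (-5, -2, 4) × (4, 0, 1) = (-2, 21, 8).
With w = (-4, 6, -4) − (5, -6, -7) = (-9, 12, 3), w · n = 294.
Distance = |w · n| / |n| = |294| / √509 ≈ 13.0313.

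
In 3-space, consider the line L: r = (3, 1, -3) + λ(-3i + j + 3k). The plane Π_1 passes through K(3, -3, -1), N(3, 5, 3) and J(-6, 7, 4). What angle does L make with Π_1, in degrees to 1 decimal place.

KN = (0, 8, 4), KJ = (-9, 10, 5); a normal to Π_1 is KN × KJ = (0, -36, 72).
Using K: Π_1 has equation -36y + 72z = 36.
sin θ = |n·v| / (|n||v|) = |180| / (√6480 · √19) = 0.51299.
θ ≈ 30.9°.

30.9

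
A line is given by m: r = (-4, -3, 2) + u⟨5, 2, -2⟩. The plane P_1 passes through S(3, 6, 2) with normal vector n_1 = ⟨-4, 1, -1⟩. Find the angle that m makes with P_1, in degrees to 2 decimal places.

P_1: n_1·r = n_1·S gives -4x + y - z = -8.
sin θ = |n·v| / (|n||v|) = |-16| / (√18 · √33) = 0.65649.
θ ≈ 41.03°.

41.03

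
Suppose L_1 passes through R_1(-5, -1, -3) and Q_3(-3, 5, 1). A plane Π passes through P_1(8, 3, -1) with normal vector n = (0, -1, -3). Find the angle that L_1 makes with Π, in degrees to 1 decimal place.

A direction vector for L_1 is Q_3 − R_1 = (2, 6, 4).
Π: n·r = n·P_1 gives -y - 3z = 0.
sin θ = |n·v| / (|n||v|) = |-18| / (√10 · √56) = 0.76064.
θ ≈ 49.5°.

49.5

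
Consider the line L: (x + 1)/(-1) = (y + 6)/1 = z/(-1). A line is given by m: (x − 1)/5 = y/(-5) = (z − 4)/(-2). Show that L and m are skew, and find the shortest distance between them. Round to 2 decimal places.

L has direction (-1, 1, -1) through (-1, -6, 0).
m has direction (5, -5, -2) through (1, 0, 4).
Common perpendicular direction n = (-1, 1, -1) × (5, -5, -2) = (-7, -7, 0).
With w = (1, 0, 4) − (-1, -6, 0) = (2, 6, 4), w · n = -56.
Since n ≠ 0 the lines are not parallel, and w · n = -56 ≠ 0 so they do not intersect; hence they are skew.
Distance = |w · n| / |n| = |-56| / √98 ≈ 5.66.

5.66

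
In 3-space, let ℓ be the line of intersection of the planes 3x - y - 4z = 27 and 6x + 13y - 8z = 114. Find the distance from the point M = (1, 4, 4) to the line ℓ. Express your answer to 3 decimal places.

Direction of ℓ: (3, -1, -4) × (6, 13, -8) = (60, 0, 45).
A point on ℓ: solving the two plane equations with x = 1 gives (1, 4, -7).
Taking (1, 4, -7) on ℓ with direction v = (60, 0, 45): w = M − (1, 4, -7) = (0, 0, 11), and w × v = (0, 660, 0).
Distance = |w × v| / |v| = √435600 / √5625 ≈ 8.800.

8.800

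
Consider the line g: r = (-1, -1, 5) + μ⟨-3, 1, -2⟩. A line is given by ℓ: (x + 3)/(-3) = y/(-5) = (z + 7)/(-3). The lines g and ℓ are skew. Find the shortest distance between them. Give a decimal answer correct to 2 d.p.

8.61

ℓ has direction (-3, -5, -3) through (-3, 0, -7).
Common perpendicular direction n = (-3, 1, -2) × (-3, -5, -3) = (-13, -3, 18).
With w = (-3, 0, -7) − (-1, -1, 5) = (-2, 1, -12), w · n = -193.
Distance = |w · n| / |n| = |-193| / √502 ≈ 8.61.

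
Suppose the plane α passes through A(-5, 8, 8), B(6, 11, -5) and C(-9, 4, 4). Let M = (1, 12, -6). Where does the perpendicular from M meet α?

(3, 9, -5)

AB = (11, 3, -13), AC = (-4, -4, -4); a normal to α is AB × AC = (-64, 96, -32).
Using A: α has equation -64x + 96y - 32z = 832.
Foot = M − λn with λ = (n·M − d)/|n|² = (1280 − 832)/14336 = 1/32.
Foot = (1, 12, -6) − (1/32)·(-64, 96, -32) = (3, 9, -5).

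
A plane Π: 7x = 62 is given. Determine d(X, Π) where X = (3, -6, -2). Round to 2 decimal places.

5.86

n·X − d = (7)·(3) + (0)·(-6) + (0)·(-2) − 62 = -41; |n| = √49.
Distance = |-41| / √49 = 41/√49 ≈ 5.86.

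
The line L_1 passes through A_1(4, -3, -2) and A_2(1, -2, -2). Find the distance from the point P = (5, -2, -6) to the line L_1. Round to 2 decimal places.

A direction vector for L_1 is A_2 − A_1 = (-3, 1, 0).
Taking (4, -3, -2) on L_1 with direction v = (-3, 1, 0): w = P − (4, -3, -2) = (1, 1, -4), and w × v = (4, 12, 4).
Distance = |w × v| / |v| = √176 / √10 ≈ 4.20.

4.20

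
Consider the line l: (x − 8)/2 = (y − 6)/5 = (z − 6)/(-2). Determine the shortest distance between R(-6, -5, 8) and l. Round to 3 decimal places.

l has direction (2, 5, -2) through (8, 6, 6).
Taking (8, 6, 6) on l with direction v = (2, 5, -2): w = R − (8, 6, 6) = (-14, -11, 2), and w × v = (12, -24, -48).
Distance = |w × v| / |v| = √3024 / √33 ≈ 9.573.

9.573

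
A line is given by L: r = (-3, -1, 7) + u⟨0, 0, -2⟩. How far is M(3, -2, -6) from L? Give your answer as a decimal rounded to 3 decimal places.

6.083

Taking (-3, -1, 7) on L with direction v = (0, 0, -2): w = M − (-3, -1, 7) = (6, -1, -13), and w × v = (2, 12, 0).
Distance = |w × v| / |v| = √148 / √4 ≈ 6.083.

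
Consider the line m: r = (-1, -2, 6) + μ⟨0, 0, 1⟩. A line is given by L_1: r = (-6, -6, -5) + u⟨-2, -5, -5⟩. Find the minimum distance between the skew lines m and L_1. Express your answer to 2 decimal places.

3.16

Common perpendicular direction n = (0, 0, 1) × (-2, -5, -5) = (5, -2, 0).
With w = (-6, -6, -5) − (-1, -2, 6) = (-5, -4, -11), w · n = -17.
Distance = |w · n| / |n| = |-17| / √29 ≈ 3.16.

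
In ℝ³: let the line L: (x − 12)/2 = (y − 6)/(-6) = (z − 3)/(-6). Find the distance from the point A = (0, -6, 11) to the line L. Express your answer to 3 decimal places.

18.762

L has direction (2, -6, -6) through (12, 6, 3).
Taking (12, 6, 3) on L with direction v = (2, -6, -6): w = A − (12, 6, 3) = (-12, -12, 8), and w × v = (120, -56, 96).
Distance = |w × v| / |v| = √26752 / √76 ≈ 18.762.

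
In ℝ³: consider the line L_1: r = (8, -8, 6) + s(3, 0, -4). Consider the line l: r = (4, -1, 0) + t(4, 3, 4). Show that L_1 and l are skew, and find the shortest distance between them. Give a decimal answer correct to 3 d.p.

Common perpendicular direction n = (3, 0, -4) × (4, 3, 4) = (12, -28, 9).
With w = (4, -1, 0) − (8, -8, 6) = (-4, 7, -6), w · n = -298.
Since n ≠ 0 the lines are not parallel, and w · n = -298 ≠ 0 so they do not intersect; hence they are skew.
Distance = |w · n| / |n| = |-298| / √1009 ≈ 9.381.

9.381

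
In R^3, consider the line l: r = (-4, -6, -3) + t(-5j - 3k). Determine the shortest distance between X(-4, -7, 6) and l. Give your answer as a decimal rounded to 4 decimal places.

Taking (-4, -6, -3) on l with direction v = (0, -5, -3): w = X − (-4, -6, -3) = (0, -1, 9), and w × v = (48, 0, 0).
Distance = |w × v| / |v| = √2304 / √34 ≈ 8.2319.

8.2319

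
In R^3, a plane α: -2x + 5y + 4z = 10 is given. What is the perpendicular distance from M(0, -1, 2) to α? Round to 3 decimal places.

1.043

n·M − d = (-2)·(0) + (5)·(-1) + (4)·(2) − 10 = -7; |n| = √45.
Distance = |-7| / √45 = 7/√45 ≈ 1.043.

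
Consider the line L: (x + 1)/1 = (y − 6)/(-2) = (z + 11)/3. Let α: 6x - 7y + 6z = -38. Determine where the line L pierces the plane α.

L has direction (1, -2, 3) through (-1, 6, -11).
Substitute r = (-1, 6, -11) + t(1, -2, 3) into the plane: -114 + 38t = -38, so t = 2.
Intersection: (-1, 6, -11) + 2·(1, -2, 3) = (1, 2, -5).

(1, 2, -5)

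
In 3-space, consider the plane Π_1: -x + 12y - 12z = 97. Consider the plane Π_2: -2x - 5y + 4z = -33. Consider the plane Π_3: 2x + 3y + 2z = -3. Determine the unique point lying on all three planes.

(-1, 3, -5)

Solving the 3×3 linear system -x + 12y - 12z = 97, -2x - 5y + 4z = -33, 2x + 3y + 2z = -3 (e.g. by elimination or Cramer's rule, determinant = 118) gives (-1, 3, -5).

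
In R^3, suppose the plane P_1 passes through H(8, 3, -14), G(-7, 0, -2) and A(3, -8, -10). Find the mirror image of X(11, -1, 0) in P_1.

(-5, -1, -20)

HG = (-15, -3, 12), HA = (-5, -11, 4); a normal to P_1 is HG × HA = (120, 0, 150).
Using H: P_1 has equation 120x + 150z = -1140.
λ = (n·X − d)/|n|² = (1320 − (-1140))/36900 = 1/15.
Reflection = X − 2λn = (11, -1, 0) − (2/15)·(120, 0, 150) = (-5, -1, -20).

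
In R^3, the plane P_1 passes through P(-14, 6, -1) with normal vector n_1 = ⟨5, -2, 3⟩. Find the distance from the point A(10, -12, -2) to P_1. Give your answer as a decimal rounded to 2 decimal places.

P_1: n_1·r = n_1·P gives 5x - 2y + 3z = -85.
n·A − d = (5)·(10) + (-2)·(-12) + (3)·(-2) − (-85) = 153; |n| = √38.
Distance = |153| / √38 = 153/√38 ≈ 24.82.

24.82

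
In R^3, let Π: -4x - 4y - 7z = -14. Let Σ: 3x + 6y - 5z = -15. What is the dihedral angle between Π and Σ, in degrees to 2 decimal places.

89.24

cos θ = |n₁·n₂| / (|n₁||n₂|) = |-1| / (√81 · √70).
θ = arccos(0.01328) ≈ 89.24°.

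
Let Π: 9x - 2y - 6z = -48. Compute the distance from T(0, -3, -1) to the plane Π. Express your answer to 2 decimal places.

n·T − d = (9)·(0) + (-2)·(-3) + (-6)·(-1) − (-48) = 60; |n| = √121.
Distance = |60| / √121 = 60/√121 ≈ 5.45.

5.45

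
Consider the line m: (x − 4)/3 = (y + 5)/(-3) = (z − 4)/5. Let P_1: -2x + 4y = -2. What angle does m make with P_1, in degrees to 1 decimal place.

37.9

m has direction (3, -3, 5) through (4, -5, 4).
sin θ = |n·v| / (|n||v|) = |-18| / (√20 · √43) = 0.61379.
θ ≈ 37.9°.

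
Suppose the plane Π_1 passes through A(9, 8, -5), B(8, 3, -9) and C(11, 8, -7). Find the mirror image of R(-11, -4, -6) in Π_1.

AB = (-1, -5, -4), AC = (2, 0, -2); a normal to Π_1 is AB × AC = (10, -10, 10).
Using A: Π_1 has equation 10x - 10y + 10z = -40.
λ = (n·R − d)/|n|² = (-130 − (-40))/300 = -3/10.
Reflection = R − 2λn = (-11, -4, -6) − (-3/5)·(10, -10, 10) = (-5, -10, 0).

(-5, -10, 0)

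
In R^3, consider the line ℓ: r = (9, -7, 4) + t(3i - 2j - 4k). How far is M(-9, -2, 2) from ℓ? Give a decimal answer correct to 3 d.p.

Taking (9, -7, 4) on ℓ with direction v = (3, -2, -4): w = M − (9, -7, 4) = (-18, 5, -2), and w × v = (-24, -78, 21).
Distance = |w × v| / |v| = √7101 / √29 ≈ 15.648.

15.648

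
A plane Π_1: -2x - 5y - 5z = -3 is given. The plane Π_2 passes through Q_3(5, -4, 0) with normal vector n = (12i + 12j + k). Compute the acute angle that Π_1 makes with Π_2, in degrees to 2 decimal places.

44.57

Π_2: n·r = n·Q_3 gives 12x + 12y + z = 12.
cos θ = |n₁·n₂| / (|n₁||n₂|) = |-89| / (√54 · √289).
θ = arccos(0.71243) ≈ 44.57°.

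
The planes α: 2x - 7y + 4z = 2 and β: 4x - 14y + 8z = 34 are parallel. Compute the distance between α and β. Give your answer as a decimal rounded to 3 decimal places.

Rescale β by 1/2: 2x - 7y + 4z = 17. Then distance = |2 − 17| / √69 ≈ 1.806.

1.806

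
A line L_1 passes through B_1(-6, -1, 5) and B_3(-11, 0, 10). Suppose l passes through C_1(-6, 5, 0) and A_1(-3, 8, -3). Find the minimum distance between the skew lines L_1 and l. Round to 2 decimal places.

A direction vector for L_1 is B_3 − B_1 = (-5, 1, 5).
A direction vector for l is A_1 − C_1 = (3, 3, -3).
Common perpendicular direction n = (-5, 1, 5) × (3, 3, -3) = (-18, 0, -18).
With w = (-6, 5, 0) − (-6, -1, 5) = (0, 6, -5), w · n = 90.
Distance = |w · n| / |n| = |90| / √648 ≈ 3.54.

3.54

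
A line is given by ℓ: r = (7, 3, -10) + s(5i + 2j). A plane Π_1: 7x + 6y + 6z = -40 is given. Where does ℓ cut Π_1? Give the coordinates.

Substitute r = (7, 3, -10) + t(5, 2, 0) into the plane: 7 + 47t = -40, so t = -1.
Intersection: (7, 3, -10) + (-1)·(5, 2, 0) = (2, 1, -10).

(2, 1, -10)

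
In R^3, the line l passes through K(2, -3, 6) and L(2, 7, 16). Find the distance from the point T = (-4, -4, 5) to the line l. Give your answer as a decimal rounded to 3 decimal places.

6.000

A direction vector for l is L − K = (0, 10, 10).
Taking (2, -3, 6) on l with direction v = (0, 10, 10): w = T − (2, -3, 6) = (-6, -1, -1), and w × v = (0, 60, -60).
Distance = |w × v| / |v| = √7200 / √200 ≈ 6.000.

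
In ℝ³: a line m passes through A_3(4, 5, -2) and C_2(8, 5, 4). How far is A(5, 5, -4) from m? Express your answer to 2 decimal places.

A direction vector for m is C_2 − A_3 = (4, 0, 6).
Taking (4, 5, -2) on m with direction v = (4, 0, 6): w = A − (4, 5, -2) = (1, 0, -2), and w × v = (0, -14, 0).
Distance = |w × v| / |v| = √196 / √52 ≈ 1.94.

1.94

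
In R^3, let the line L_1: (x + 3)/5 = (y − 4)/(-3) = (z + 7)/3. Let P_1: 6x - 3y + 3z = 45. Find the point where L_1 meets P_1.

L_1 has direction (5, -3, 3) through (-3, 4, -7).
Substitute r = (-3, 4, -7) + t(5, -3, 3) into the plane: -51 + 48t = 45, so t = 2.
Intersection: (-3, 4, -7) + 2·(5, -3, 3) = (7, -2, -1).

(7, -2, -1)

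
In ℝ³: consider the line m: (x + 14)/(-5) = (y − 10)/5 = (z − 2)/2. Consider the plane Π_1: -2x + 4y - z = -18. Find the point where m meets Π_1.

m has direction (-5, 5, 2) through (-14, 10, 2).
Substitute r = (-14, 10, 2) + t(-5, 5, 2) into the plane: 66 + 28t = -18, so t = -3.
Intersection: (-14, 10, 2) + (-3)·(-5, 5, 2) = (1, -5, -4).

(1, -5, -4)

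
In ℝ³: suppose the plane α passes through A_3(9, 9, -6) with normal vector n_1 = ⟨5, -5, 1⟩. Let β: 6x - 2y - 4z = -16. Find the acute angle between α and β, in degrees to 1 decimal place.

47.7

α: n_1·r = n_1·A_3 gives 5x - 5y + z = -6.
cos θ = |n₁·n₂| / (|n₁||n₂|) = |36| / (√51 · √56).
θ = arccos(0.67363) ≈ 47.7°.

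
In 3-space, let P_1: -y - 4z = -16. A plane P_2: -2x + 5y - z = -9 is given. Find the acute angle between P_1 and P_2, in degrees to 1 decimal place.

87.5

cos θ = |n₁·n₂| / (|n₁||n₂|) = |-1| / (√17 · √30).
θ = arccos(0.04428) ≈ 87.5°.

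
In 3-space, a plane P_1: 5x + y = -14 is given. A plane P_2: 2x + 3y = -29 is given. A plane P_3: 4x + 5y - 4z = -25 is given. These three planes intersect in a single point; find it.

Solving the 3×3 linear system 5x + y = -14, 2x + 3y = -29, 4x + 5y - 4z = -25 (e.g. by elimination or Cramer's rule, determinant = -52) gives (-1, -9, -6).

(-1, -9, -6)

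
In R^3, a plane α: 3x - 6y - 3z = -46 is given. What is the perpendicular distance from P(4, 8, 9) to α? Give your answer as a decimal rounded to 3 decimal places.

n·P − d = (3)·(4) + (-6)·(8) + (-3)·(9) − (-46) = -17; |n| = √54.
Distance = |-17| / √54 = 17/√54 ≈ 2.313.

2.313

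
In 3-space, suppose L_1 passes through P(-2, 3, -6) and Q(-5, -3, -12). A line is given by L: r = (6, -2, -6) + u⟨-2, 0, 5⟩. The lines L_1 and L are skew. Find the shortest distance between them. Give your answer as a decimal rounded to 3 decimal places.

A direction vector for L_1 is Q − P = (-3, -6, -6).
Common perpendicular direction n = (-3, -6, -6) × (-2, 0, 5) = (-30, 27, -12).
With w = (6, -2, -6) − (-2, 3, -6) = (8, -5, 0), w · n = -375.
Distance = |w · n| / |n| = |-375| / √1773 ≈ 8.906.

8.906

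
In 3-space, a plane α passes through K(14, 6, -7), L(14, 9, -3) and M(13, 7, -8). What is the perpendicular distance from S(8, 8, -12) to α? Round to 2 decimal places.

KL = (0, 3, 4), KM = (-1, 1, -1); a normal to α is KL × KM = (-7, -4, 3).
Using K: α has equation -7x - 4y + 3z = -143.
n·S − d = (-7)·(8) + (-4)·(8) + (3)·(-12) − (-143) = 19; |n| = √74.
Distance = |19| / √74 = 19/√74 ≈ 2.21.

2.21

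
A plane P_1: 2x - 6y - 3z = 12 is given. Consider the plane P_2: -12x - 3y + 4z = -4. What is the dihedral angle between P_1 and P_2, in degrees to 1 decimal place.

78.6

cos θ = |n₁·n₂| / (|n₁||n₂|) = |-18| / (√49 · √169).
θ = arccos(0.19780) ≈ 78.6°.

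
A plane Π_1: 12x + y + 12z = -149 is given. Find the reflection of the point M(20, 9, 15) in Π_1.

(-28, 5, -33)

λ = (n·M − d)/|n|² = (429 − (-149))/289 = 2.
Reflection = M − 2λn = (20, 9, 15) − 4·(12, 1, 12) = (-28, 5, -33).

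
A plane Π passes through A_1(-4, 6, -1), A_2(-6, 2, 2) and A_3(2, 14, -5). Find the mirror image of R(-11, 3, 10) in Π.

(-3, -7, 2)

A_1A_2 = (-2, -4, 3), A_1A_3 = (6, 8, -4); a normal to Π is A_1A_2 × A_1A_3 = (-8, 10, 8).
Using A_1: Π has equation -8x + 10y + 8z = 84.
λ = (n·R − d)/|n|² = (198 − 84)/228 = 1/2.
Reflection = R − 2λn = (-11, 3, 10) − 1·(-8, 10, 8) = (-3, -7, 2).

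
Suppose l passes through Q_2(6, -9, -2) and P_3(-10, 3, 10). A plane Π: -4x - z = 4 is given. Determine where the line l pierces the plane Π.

(-2, -3, 4)

A direction vector for l is P_3 − Q_2 = (-16, 12, 12).
Substitute r = (6, -9, -2) + t(-16, 12, 12) into the plane: -22 + 52t = 4, so t = 1/2.
Intersection: (6, -9, -2) + (1/2)·(-16, 12, 12) = (-2, -3, 4).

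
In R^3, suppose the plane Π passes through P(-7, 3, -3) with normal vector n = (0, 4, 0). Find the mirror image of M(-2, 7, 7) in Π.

(-2, -1, 7)

Π: n·r = n·P gives 4y = 12.
λ = (n·M − d)/|n|² = (28 − 12)/16 = 1.
Reflection = M − 2λn = (-2, 7, 7) − 2·(0, 4, 0) = (-2, -1, 7).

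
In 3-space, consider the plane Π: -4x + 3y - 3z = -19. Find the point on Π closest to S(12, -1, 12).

Foot = S − λn with λ = (n·S − d)/|n|² = (-87 − (-19))/34 = -2.
Foot = (12, -1, 12) − (-2)·(-4, 3, -3) = (4, 5, 6).

(4, 5, 6)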